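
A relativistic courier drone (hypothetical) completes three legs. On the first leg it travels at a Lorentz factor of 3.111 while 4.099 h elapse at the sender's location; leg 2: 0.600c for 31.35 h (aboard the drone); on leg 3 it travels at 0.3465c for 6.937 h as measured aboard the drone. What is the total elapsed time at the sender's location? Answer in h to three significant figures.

Δt = 50.7 h

Leg 1: 4.099 h is already measured at the sender's location.
Leg 2: γ = 1/√(1 − 0.600²) = 5/4 = 1.250; Δt_2 = 1.250 × 31.35 = 39.19 h.
Leg 3: γ = 1/√(1 − 0.3465²) = 1/√0.8799 = 1.066; Δt_3 = 1.066 × 6.937 = 7.395 h.
Total: 4.099 + 39.19 + 7.395 h.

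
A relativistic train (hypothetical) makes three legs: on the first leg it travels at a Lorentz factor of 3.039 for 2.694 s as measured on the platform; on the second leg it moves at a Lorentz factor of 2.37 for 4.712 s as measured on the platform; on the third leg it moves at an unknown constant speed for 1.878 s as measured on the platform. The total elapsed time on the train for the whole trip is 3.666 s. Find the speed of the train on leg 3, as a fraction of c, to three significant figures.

Leg 1: γ = 3.039; τ_1 = 2.694/3.039 = 0.8865 s.
Leg 2: γ = 2.37; τ_2 = 4.712/2.370 = 1.988 s.
Leg 3: speed unknown; τ_3 = 1.878/γ_3.
Total proper time: 0.8865 + 1.988 + τ_3 = 3.666, so τ_3 = 3.666 − 2.875 = 0.7913 s.
γ_3 = 1.878/0.7913 = 2.373; β = √(1 − 1/γ²) = √0.8224.

β = 0.907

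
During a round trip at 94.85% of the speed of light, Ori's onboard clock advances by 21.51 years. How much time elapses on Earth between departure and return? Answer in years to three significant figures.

Δt = 67.9 years

β = 0.9485; γ = 1/√(1 − 0.9485²) = 1/√0.1003 = 3.157
Earth-frame duration is the dilated interval: Δt = γτ = 3.157 × 21.51 years.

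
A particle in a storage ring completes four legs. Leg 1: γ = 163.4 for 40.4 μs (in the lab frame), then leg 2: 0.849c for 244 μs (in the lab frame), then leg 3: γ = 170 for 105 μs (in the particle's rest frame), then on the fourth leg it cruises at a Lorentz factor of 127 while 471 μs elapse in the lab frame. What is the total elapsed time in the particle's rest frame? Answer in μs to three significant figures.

τ = 238 μs

Leg 1: γ = 163.4; τ_1 = 40.4/163.4 = 0.2472 μs.
Leg 2: γ = 1/√(1 − 0.849²) = 1/√0.2792 = 1.893; τ_2 = 244/1.893 = 128.9 μs.
Leg 3: 105 μs is already measured in the particle's rest frame.
Leg 4: γ = 127; τ_4 = 471/127.0 = 3.709 μs.
Total: 0.2472 + 128.9 + 105.0 + 3.709 μs.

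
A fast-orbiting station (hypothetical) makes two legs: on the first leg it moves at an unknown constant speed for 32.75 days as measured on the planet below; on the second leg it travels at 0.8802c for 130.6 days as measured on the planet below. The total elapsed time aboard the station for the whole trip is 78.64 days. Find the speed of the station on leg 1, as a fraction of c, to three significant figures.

Leg 1: speed unknown; τ_1 = 32.75/γ_1.
Leg 2: γ = 1/√(1 − 0.8802²) = 1/√0.2252 = 2.107; τ_2 = 130.6/2.107 = 61.98 days.
Total proper time: τ_1 + 61.98 = 78.64, so τ_1 = 78.64 − 61.98 = 16.66 days.
γ_1 = 32.75/16.66 = 1.966; β = √(1 − 1/γ²) = √0.7413.

β = 0.861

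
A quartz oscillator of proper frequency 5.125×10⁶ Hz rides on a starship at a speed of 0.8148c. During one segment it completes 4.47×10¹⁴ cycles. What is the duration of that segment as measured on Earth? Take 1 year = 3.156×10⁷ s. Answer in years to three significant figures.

Δt = 4.77 years

γ = 1/√(1 − 0.8148²) = 1/√0.3361 = 1.725
Proper time for N cycles: τ = N/f = 4.47×10¹⁴/(5.125×10⁶) = 8.722×10⁷ s = 2.764 years.
Lab-frame duration Δt = γτ = 1.725 × 2.764 = 4.767 years.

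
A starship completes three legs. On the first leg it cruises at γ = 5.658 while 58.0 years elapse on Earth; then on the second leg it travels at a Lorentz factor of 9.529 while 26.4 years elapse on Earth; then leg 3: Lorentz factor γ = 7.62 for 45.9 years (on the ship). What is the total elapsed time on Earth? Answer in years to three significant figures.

Δt = 434 years

Leg 1: 58.0 years is already measured on Earth.
Leg 2: 26.4 years is already measured on Earth.
Leg 3: γ = 7.62; Δt_3 = 7.620 × 45.9 = 349.8 years.
Total: 58.00 + 26.40 + 349.8 years.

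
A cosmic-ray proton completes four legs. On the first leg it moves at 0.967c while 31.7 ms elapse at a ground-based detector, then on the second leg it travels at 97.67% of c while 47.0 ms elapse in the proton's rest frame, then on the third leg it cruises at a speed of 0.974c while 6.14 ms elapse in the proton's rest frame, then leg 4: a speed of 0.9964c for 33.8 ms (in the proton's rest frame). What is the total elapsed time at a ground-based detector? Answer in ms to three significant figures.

Δt = 677 ms

Leg 1: 31.7 ms is already measured at a ground-based detector.
Leg 2: β = 0.9767; γ = 1/√(1 − 0.9767²) = 1/√0.04606 = 4.660; Δt_2 = 4.660 × 47.0 = 219.0 ms.
Leg 3: γ = 1/√(1 − 0.974²) = 1/√0.05132 = 4.414; Δt_3 = 4.414 × 6.14 = 27.10 ms.
Leg 4: γ = 1/√(1 − 0.9964²) = 1/√0.007187 = 11.80; Δt_4 = 11.80 × 33.8 = 398.7 ms.
Total: 31.70 + 219.0 + 27.10 + 398.7 ms.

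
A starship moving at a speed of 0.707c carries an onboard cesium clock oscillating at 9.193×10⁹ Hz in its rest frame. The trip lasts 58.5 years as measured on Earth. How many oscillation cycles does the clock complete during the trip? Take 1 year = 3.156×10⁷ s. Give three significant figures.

N = 1.20×10¹⁹

γ = 1/√(1 − 0.707²) = 1/√0.5002 = 1.414
The oscillator's own cycle count is N = f × τ where τ is the proper time on the ship. τ = Δt/γ = 58.5/1.414 = 41.37 years = 1.306×10⁹ s.
N = 9.193×10⁹ × 1.306×10⁹ = 1.200×10¹⁹.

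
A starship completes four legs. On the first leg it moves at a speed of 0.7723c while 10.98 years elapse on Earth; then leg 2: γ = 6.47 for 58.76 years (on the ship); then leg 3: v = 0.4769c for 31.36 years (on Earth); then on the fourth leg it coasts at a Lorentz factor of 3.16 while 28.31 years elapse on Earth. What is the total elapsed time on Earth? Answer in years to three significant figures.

Leg 1: 10.98 years is already measured on Earth.
Leg 2: γ = 6.47; Δt_2 = 6.470 × 58.76 = 380.2 years.
Leg 3: 31.36 years is already measured on Earth.
Leg 4: 28.31 years is already measured on Earth.
Total: 10.98 + 380.2 + 31.36 + 28.31 years.

Δt = 451 years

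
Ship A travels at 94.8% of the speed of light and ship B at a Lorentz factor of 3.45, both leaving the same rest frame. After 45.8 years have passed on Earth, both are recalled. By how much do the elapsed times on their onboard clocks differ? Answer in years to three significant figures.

|τ_A − τ_B| = 1.30 years

A: β = 0.948; γ = 1/√(1 − 0.948²) = 1/√0.1013 = 3.142; τ_A = 45.8/3.142 = 14.58 years.
B: γ = 3.45; τ_B = 45.8/3.450 = 13.28 years.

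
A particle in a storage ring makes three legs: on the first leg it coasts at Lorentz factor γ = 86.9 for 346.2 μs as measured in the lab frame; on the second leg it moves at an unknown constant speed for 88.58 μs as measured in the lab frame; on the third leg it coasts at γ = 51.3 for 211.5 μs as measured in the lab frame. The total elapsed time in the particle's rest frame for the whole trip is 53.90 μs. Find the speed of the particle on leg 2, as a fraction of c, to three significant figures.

Leg 1: γ = 86.9; τ_1 = 346.2/86.90 = 3.984 μs.
Leg 2: speed unknown; τ_2 = 88.58/γ_2.
Leg 3: γ = 51.3; τ_3 = 211.5/51.30 = 4.123 μs.
Total proper time: 3.984 + τ_2 + 4.123 = 53.90, so τ_2 = 53.90 − 8.107 = 45.79 μs.
γ_2 = 88.58/45.79 = 1.934; β = √(1 − 1/γ²) = √0.7327.

β = 0.856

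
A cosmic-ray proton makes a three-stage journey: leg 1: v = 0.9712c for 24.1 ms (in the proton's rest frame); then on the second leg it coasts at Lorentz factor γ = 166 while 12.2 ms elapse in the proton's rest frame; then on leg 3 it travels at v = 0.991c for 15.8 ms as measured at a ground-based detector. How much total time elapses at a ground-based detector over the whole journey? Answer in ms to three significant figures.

Δt = 2140 ms

Leg 1: γ = 1/√(1 − 0.9712²) = 1/√0.05677 = 4.197; Δt_1 = 4.197 × 24.1 = 101.1 ms.
Leg 2: γ = 166; Δt_2 = 166.0 × 12.2 = 2025 ms.
Leg 3: 15.8 ms is already measured at a ground-based detector.
Total: 101.1 + 2025 + 15.80 ms.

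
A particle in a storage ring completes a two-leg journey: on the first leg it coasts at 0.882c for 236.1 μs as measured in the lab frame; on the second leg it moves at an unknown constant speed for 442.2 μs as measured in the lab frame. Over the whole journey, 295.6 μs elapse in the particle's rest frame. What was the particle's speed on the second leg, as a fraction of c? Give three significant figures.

β = 0.909

Leg 1: γ = 1/√(1 − 0.882²) = 1/√0.2221 = 2.122; τ_1 = 236.1/2.122 = 111.3 μs.
Leg 2: speed unknown; τ_2 = 442.2/γ_2.
Total proper time: 111.3 + τ_2 = 295.6, so τ_2 = 295.6 − 111.3 = 184.3 μs.
γ_2 = 442.2/184.3 = 2.399; β = √(1 − 1/γ²) = √0.8262.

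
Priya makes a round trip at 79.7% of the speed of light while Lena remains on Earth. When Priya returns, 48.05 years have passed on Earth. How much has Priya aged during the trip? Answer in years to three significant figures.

β = 0.797; γ = 1/√(1 − 0.797²) = 1/√0.3648 = 1.656
Priya's clock measures proper time along the trip: τ = Δt/γ = 48.05/1.656 years.

τ = 29.0 years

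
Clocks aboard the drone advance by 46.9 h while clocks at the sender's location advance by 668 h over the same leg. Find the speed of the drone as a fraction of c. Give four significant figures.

β = 0.9975

The proper time is measured aboard the drone (both events occur at the drone's location); Δt is measured at the sender's location. γ = Δt/τ = 668/46.9 = 14.24.
β = √(1 − 1/γ²) = √(1 − 0.004929) = √0.9951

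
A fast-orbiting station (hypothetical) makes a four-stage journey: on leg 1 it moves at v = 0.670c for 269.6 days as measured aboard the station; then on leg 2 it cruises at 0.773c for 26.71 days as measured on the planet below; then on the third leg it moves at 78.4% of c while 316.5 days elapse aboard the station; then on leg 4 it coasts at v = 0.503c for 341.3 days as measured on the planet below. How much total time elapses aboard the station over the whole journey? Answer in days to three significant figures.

Leg 1: 269.6 days is already measured aboard the station.
Leg 2: γ = 1/√(1 − 0.773²) = 1/√0.4025 = 1.576; τ_2 = 26.71/1.576 = 16.94 days.
Leg 3: 316.5 days is already measured aboard the station.
Leg 4: γ = 1/√(1 − 0.503²) = 1/√0.7470 = 1.157; τ_4 = 341.3/1.157 = 295.0 days.
Total: 269.6 + 16.94 + 316.5 + 295.0 days.

τ = 898 days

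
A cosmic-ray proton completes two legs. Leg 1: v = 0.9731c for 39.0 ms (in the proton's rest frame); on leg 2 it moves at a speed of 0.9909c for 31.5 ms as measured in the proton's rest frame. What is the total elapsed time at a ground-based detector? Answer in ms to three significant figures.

Δt = 403 ms

Leg 1: γ = 1/√(1 − 0.9731²) = 1/√0.05308 = 4.341; Δt_1 = 4.341 × 39.0 = 169.3 ms.
Leg 2: γ = 1/√(1 − 0.9909²) = 1/√0.01812 = 7.429; Δt_2 = 7.429 × 31.5 = 234.0 ms.
Total: 169.3 + 234.0 ms.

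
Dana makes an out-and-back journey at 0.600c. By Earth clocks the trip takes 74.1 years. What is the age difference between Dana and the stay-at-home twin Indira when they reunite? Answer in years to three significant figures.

Δt − τ = 14.8 years

γ = 1/√(1 − 0.600²) = 5/4 = 1.250
Dana's elapsed proper time: τ = 74.1/1.250 = 59.28 years.
Age gap = Δt − τ = 74.1 − 59.28 years.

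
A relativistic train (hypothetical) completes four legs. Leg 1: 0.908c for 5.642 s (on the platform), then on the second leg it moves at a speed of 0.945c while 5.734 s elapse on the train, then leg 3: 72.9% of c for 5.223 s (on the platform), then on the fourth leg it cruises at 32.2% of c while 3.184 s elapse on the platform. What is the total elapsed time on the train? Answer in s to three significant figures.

τ = 14.7 s

Leg 1: γ = 1/√(1 − 0.908²) = 1/√0.1755 = 2.387; τ_1 = 5.642/2.387 = 2.364 s.
Leg 2: 5.734 s is already measured on the train.
Leg 3: β = 0.729; γ = 1/√(1 − 0.729²) = 1/√0.4686 = 1.461; τ_3 = 5.223/1.461 = 3.575 s.
Leg 4: β = 0.322; γ = 1/√(1 − 0.322²) = 1/√0.8963 = 1.056; τ_4 = 3.184/1.056 = 3.014 s.
Total: 2.364 + 5.734 + 3.575 + 3.014 s.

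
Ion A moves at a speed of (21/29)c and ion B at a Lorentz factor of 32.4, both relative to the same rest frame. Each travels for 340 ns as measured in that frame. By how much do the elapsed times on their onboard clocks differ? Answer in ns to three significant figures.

A: γ = 1/√(1 − (21/29)²) = 29/20 = 1.450; τ_A = 340/1.450 = 234.5 ns.
B: γ = 32.4; τ_B = 340/32.40 = 10.49 ns.

|τ_A − τ_B| = 224 ns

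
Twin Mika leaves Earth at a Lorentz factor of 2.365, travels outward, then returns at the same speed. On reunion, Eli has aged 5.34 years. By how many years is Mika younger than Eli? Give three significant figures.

γ = 2.365
Mika's elapsed proper time: τ = 5.34/2.365 = 2.258 years.
Age gap = Δt − τ = 5.34 − 2.258 years.

Δt − τ = 3.08 years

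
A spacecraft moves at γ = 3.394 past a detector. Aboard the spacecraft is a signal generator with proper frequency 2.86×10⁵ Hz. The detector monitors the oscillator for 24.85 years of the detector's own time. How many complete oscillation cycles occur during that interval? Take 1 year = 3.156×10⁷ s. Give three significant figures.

γ = 3.394
During 24.85 years of lab time, the oscillator's proper time advances by τ = Δt/γ = 24.85/3.394 = 7.322 years = 2.311×10⁸ s.
N = f × τ = 2.86×10⁵ × 2.311×10⁸ = 6.609×10¹³.

N = 6.61×10¹³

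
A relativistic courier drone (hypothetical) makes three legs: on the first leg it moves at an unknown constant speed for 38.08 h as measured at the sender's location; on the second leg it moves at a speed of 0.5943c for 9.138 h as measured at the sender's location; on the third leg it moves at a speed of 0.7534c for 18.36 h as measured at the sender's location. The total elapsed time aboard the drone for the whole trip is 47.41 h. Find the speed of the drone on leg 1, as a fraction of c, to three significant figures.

β = 0.678

Leg 1: speed unknown; τ_1 = 38.08/γ_1.
Leg 2: γ = 1/√(1 − 0.5943²) = 1/√0.6468 = 1.243; τ_2 = 9.138/1.243 = 7.349 h.
Leg 3: γ = 1/√(1 − 0.7534²) = 1/√0.4324 = 1.521; τ_3 = 18.36/1.521 = 12.07 h.
Total proper time: τ_1 + 7.349 + 12.07 = 47.41, so τ_1 = 47.41 − 19.42 = 27.99 h.
γ_1 = 38.08/27.99 = 1.361; β = √(1 − 1/γ²) = √0.4598.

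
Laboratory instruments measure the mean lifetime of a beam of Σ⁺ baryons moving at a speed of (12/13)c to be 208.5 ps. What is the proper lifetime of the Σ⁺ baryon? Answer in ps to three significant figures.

γ = 1/√(1 − (12/13)²) = 13/5 = 2.600
The lab-frame lifetime is the dilated interval; the proper lifetime is τ₀ = Δt/γ = 208.5/2.600 ps.

τ₀ = 80.2 ps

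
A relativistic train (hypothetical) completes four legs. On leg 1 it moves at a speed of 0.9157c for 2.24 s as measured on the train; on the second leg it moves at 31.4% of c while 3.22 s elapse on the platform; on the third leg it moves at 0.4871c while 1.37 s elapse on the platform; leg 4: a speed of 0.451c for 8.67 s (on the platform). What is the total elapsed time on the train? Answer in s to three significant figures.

τ = 14.2 s

Leg 1: 2.24 s is already measured on the train.
Leg 2: β = 0.314; γ = 1/√(1 − 0.314²) = 1/√0.9014 = 1.053; τ_2 = 3.22/1.053 = 3.057 s.
Leg 3: γ = 1/√(1 − 0.4871²) = 1/√0.7627 = 1.145; τ_3 = 1.37/1.145 = 1.196 s.
Leg 4: γ = 1/√(1 − 0.451²) = 1/√0.7966 = 1.120; τ_4 = 8.67/1.120 = 7.738 s.
Total: 2.240 + 3.057 + 1.196 + 7.738 s.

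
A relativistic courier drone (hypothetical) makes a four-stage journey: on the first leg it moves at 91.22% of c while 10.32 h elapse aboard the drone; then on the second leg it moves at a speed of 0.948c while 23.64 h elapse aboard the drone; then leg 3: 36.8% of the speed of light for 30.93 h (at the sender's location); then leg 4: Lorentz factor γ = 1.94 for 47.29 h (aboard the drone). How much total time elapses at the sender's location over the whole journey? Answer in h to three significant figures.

Leg 1: β = 0.9122; γ = 1/√(1 − 0.9122²) = 1/√0.1679 = 2.441; Δt_1 = 2.441 × 10.32 = 25.19 h.
Leg 2: γ = 1/√(1 − 0.948²) = 1/√0.1013 = 3.142; Δt_2 = 3.142 × 23.64 = 74.28 h.
Leg 3: 30.93 h is already measured at the sender's location.
Leg 4: γ = 1.94; Δt_4 = 1.940 × 47.29 = 91.74 h.
Total: 25.19 + 74.28 + 30.93 + 91.74 h.

Δt = 222 h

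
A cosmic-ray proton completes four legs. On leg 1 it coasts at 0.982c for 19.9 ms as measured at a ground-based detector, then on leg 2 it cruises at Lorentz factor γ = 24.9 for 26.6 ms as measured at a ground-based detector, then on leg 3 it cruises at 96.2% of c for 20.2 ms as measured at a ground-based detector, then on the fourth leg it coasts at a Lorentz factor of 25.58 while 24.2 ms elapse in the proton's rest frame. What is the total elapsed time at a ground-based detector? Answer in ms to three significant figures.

Leg 1: 19.9 ms is already measured at a ground-based detector.
Leg 2: 26.6 ms is already measured at a ground-based detector.
Leg 3: 20.2 ms is already measured at a ground-based detector.
Leg 4: γ = 25.58; Δt_4 = 25.58 × 24.2 = 619.0 ms.
Total: 19.90 + 26.60 + 20.20 + 619.0 ms.

Δt = 686 ms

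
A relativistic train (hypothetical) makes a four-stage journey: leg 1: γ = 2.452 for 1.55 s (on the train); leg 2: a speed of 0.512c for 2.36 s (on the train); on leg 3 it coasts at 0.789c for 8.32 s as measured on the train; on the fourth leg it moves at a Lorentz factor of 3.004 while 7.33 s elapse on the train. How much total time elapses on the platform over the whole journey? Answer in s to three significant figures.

Leg 1: γ = 2.452; Δt_1 = 2.452 × 1.55 = 3.801 s.
Leg 2: γ = 1/√(1 − 0.512²) = 1/√0.7379 = 1.164; Δt_2 = 1.164 × 2.36 = 2.747 s.
Leg 3: γ = 1/√(1 − 0.789²) = 1/√0.3775 = 1.628; Δt_3 = 1.628 × 8.32 = 13.54 s.
Leg 4: γ = 3.004; Δt_4 = 3.004 × 7.33 = 22.02 s.
Total: 3.801 + 2.747 + 13.54 + 22.02 s.

Δt = 42.1 s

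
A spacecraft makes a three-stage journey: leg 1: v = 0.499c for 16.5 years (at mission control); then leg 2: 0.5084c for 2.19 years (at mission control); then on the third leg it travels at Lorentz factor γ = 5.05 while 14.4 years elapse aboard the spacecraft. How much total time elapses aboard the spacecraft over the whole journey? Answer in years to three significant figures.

τ = 30.6 years

Leg 1: γ = 1/√(1 − 0.499²) = 1/√0.7510 = 1.154; τ_1 = 16.5/1.154 = 14.30 years.
Leg 2: γ = 1/√(1 − 0.5084²) = 1/√0.7415 = 1.161; τ_2 = 2.19/1.161 = 1.886 years.
Leg 3: 14.4 years is already measured aboard the spacecraft.
Total: 14.30 + 1.886 + 14.40 years.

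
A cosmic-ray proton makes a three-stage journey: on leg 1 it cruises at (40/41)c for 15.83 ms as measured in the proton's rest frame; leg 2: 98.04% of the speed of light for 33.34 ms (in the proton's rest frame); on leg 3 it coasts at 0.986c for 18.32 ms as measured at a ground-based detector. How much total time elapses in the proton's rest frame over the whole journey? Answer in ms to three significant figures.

τ = 52.2 ms

Leg 1: 15.83 ms is already measured in the proton's rest frame.
Leg 2: 33.34 ms is already measured in the proton's rest frame.
Leg 3: γ = 1/√(1 − 0.986²) = 1/√0.02780 = 5.997; τ_3 = 18.32/5.997 = 3.055 ms.
Total: 15.83 + 33.34 + 3.055 ms.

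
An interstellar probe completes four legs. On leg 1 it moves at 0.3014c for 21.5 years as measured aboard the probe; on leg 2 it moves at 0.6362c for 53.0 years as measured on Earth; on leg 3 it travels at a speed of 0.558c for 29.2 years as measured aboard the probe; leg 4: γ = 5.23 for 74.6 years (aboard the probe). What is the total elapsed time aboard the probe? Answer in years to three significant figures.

τ = 166 years

Leg 1: 21.5 years is already measured aboard the probe.
Leg 2: γ = 1/√(1 − 0.6362²) = 1/√0.5952 = 1.296; τ_2 = 53.0/1.296 = 40.89 years.
Leg 3: 29.2 years is already measured aboard the probe.
Leg 4: 74.6 years is already measured aboard the probe.
Total: 21.50 + 40.89 + 29.20 + 74.60 years.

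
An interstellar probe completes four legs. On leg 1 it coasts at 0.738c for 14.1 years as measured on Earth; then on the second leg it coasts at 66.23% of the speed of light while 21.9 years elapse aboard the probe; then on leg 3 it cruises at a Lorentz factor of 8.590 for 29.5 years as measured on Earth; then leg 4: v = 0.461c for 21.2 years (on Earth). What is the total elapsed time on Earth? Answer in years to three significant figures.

Leg 1: 14.1 years is already measured on Earth.
Leg 2: β = 0.6623; γ = 1/√(1 − 0.6623²) = 1/√0.5614 = 1.335; Δt_2 = 1.335 × 21.9 = 29.23 years.
Leg 3: 29.5 years is already measured on Earth.
Leg 4: 21.2 years is already measured on Earth.
Total: 14.10 + 29.23 + 29.50 + 21.20 years.

Δt = 94.0 years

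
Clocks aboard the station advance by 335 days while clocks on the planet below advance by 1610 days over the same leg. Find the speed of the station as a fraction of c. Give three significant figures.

β = 0.978

The proper time is measured aboard the station (both events occur at the station's location); Δt is measured on the planet below. γ = Δt/τ = 1610/335 = 4.806.
β = √(1 − 1/γ²) = √(1 − 0.04330) = √0.9567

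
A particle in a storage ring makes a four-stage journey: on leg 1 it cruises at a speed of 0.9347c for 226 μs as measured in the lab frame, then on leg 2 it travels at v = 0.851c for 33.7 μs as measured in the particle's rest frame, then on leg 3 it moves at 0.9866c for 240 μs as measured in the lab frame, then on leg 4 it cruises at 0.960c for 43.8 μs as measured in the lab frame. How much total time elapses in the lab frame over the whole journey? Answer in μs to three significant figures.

Leg 1: 226 μs is already measured in the lab frame.
Leg 2: γ = 1/√(1 − 0.851²) = 1/√0.2758 = 1.904; Δt_2 = 1.904 × 33.7 = 64.17 μs.
Leg 3: 240 μs is already measured in the lab frame.
Leg 4: 43.8 μs is already measured in the lab frame.
Total: 226.0 + 64.17 + 240.0 + 43.80 μs.

Δt = 574 μs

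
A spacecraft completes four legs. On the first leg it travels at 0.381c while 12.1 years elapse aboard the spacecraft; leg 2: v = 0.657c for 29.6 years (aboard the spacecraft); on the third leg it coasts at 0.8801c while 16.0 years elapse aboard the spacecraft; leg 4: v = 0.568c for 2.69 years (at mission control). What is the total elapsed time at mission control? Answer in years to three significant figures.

Leg 1: γ = 1/√(1 − 0.381²) = 1/√0.8548 = 1.082; Δt_1 = 1.082 × 12.1 = 13.09 years.
Leg 2: γ = 1/√(1 − 0.657²) = 1/√0.5684 = 1.326; Δt_2 = 1.326 × 29.6 = 39.26 years.
Leg 3: γ = 1/√(1 − 0.8801²) = 1/√0.2254 = 2.106; Δt_3 = 2.106 × 16.0 = 33.70 years.
Leg 4: 2.69 years is already measured at mission control.
Total: 13.09 + 39.26 + 33.70 + 2.690 years.

Δt = 88.7 years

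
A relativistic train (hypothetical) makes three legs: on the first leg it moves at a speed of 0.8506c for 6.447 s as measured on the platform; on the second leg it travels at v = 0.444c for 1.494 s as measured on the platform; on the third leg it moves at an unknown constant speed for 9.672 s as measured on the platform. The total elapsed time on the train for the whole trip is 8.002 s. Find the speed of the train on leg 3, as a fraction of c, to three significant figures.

Leg 1: γ = 1/√(1 − 0.8506²) = 1/√0.2765 = 1.902; τ_1 = 6.447/1.902 = 3.390 s.
Leg 2: γ = 1/√(1 − 0.444²) = 1/√0.8029 = 1.116; τ_2 = 1.494/1.116 = 1.339 s.
Leg 3: speed unknown; τ_3 = 9.672/γ_3.
Total proper time: 3.390 + 1.339 + τ_3 = 8.002, so τ_3 = 8.002 − 4.729 = 3.273 s.
γ_3 = 9.672/3.273 = 2.955; β = √(1 − 1/γ²) = √0.8855.

β = 0.941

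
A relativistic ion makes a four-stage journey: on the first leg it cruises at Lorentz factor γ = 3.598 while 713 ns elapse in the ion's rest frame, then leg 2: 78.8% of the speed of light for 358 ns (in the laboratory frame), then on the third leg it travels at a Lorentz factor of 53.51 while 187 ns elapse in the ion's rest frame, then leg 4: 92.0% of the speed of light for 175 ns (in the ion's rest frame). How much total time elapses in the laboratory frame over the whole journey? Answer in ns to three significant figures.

Δt = 1.34×10⁴ ns

Leg 1: γ = 3.598; Δt_1 = 3.598 × 713 = 2565 ns.
Leg 2: 358 ns is already measured in the laboratory frame.
Leg 3: γ = 53.51; Δt_3 = 53.51 × 187 = 1.001×10⁴ ns.
Leg 4: β = 0.920; γ = 1/√(1 − 0.920²) = 1/√0.1536 = 2.552; Δt_4 = 2.552 × 175 = 446.5 ns.
Total: 2565 + 358.0 + 1.001×10⁴ + 446.5 ns.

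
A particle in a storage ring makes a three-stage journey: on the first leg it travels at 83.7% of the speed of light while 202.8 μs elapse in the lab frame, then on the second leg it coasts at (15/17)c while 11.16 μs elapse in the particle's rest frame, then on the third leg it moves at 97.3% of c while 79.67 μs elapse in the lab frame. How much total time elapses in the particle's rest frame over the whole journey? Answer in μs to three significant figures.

τ = 141 μs

Leg 1: β = 0.837; γ = 1/√(1 − 0.837²) = 1/√0.2994 = 1.827; τ_1 = 202.8/1.827 = 111.0 μs.
Leg 2: 11.16 μs is already measured in the particle's rest frame.
Leg 3: β = 0.973; γ = 1/√(1 − 0.973²) = 1/√0.05327 = 4.333; τ_3 = 79.67/4.333 = 18.39 μs.
Total: 111.0 + 11.16 + 18.39 μs.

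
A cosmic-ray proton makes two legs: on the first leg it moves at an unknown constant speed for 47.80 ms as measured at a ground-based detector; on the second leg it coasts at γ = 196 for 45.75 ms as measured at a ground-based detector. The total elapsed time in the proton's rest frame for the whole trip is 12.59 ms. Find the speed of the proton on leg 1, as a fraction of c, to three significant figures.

β = 0.966

Leg 1: speed unknown; τ_1 = 47.80/γ_1.
Leg 2: γ = 196; τ_2 = 45.75/196.0 = 0.2334 ms.
Total proper time: τ_1 + 0.2334 = 12.59, so τ_1 = 12.59 − 0.2334 = 12.36 ms.
γ_1 = 47.80/12.36 = 3.868; β = √(1 − 1/γ²) = √0.9332.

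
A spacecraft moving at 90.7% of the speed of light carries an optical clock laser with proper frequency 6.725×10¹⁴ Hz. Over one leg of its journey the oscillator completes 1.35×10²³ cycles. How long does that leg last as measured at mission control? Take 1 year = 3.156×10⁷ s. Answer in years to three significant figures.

Δt = 15.1 years

β = 0.907; γ = 1/√(1 − 0.907²) = 1/√0.1774 = 2.375
Proper time for N cycles: τ = N/f = 1.35×10²³/(6.725×10¹⁴) = 2.007×10⁸ s = 6.361 years.
Lab-frame duration Δt = γτ = 2.375 × 6.361 = 15.10 years.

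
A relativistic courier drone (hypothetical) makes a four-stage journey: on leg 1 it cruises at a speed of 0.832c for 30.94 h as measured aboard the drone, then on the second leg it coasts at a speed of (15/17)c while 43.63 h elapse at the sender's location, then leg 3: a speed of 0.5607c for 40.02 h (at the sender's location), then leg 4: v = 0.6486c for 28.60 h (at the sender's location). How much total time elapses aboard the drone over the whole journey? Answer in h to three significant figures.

Leg 1: 30.94 h is already measured aboard the drone.
Leg 2: γ = 1/√(1 − (15/17)²) = 17/8 = 2.125; τ_2 = 43.63/2.125 = 20.53 h.
Leg 3: γ = 1/√(1 − 0.5607²) = 1/√0.6856 = 1.208; τ_3 = 40.02/1.208 = 33.14 h.
Leg 4: γ = 1/√(1 − 0.6486²) = 1/√0.5793 = 1.314; τ_4 = 28.60/1.314 = 21.77 h.
Total: 30.94 + 20.53 + 33.14 + 21.77 h.

τ = 106 h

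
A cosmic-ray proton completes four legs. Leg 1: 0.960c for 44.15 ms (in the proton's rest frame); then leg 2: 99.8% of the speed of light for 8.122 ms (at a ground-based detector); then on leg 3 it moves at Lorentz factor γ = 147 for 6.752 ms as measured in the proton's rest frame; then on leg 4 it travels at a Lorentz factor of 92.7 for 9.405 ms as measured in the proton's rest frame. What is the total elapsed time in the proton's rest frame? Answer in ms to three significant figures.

τ = 60.8 ms

Leg 1: 44.15 ms is already measured in the proton's rest frame.
Leg 2: β = 0.998; γ = 1/√(1 − 0.998²) = 1/√0.003996 = 15.82; τ_2 = 8.122/15.82 = 0.5134 ms.
Leg 3: 6.752 ms is already measured in the proton's rest frame.
Leg 4: 9.405 ms is already measured in the proton's rest frame.
Total: 44.15 + 0.5134 + 6.752 + 9.405 ms.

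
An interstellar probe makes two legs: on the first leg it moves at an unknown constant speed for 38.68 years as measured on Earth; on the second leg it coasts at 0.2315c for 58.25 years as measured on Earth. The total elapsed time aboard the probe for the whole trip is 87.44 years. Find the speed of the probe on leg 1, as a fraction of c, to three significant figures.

Leg 1: speed unknown; τ_1 = 38.68/γ_1.
Leg 2: γ = 1/√(1 − 0.2315²) = 1/√0.9464 = 1.028; τ_2 = 58.25/1.028 = 56.67 years.
Total proper time: τ_1 + 56.67 = 87.44, so τ_1 = 87.44 − 56.67 = 30.77 years.
γ_1 = 38.68/30.77 = 1.257; β = √(1 − 1/γ²) = √0.3671.

β = 0.606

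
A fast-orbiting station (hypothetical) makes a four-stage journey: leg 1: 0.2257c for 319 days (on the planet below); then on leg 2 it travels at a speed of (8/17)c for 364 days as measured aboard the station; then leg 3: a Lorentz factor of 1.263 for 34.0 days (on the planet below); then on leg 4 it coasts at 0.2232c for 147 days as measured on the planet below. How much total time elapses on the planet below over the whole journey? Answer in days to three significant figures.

Δt = 913 days

Leg 1: 319 days is already measured on the planet below.
Leg 2: γ = 1/√(1 − (8/17)²) = 17/15 ≈ 1.133; Δt_2 = 1.133 × 364 = 412.5 days.
Leg 3: 34.0 days is already measured on the planet below.
Leg 4: 147 days is already measured on the planet below.
Total: 319.0 + 412.5 + 34.00 + 147.0 days.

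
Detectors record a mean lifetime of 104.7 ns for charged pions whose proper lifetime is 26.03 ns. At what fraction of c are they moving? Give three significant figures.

v = 0.969c

γ = Δt/τ₀ = 104.7/26.03 = 4.022
β = √(1 − 1/γ²) = √(1 − 0.06181) = √0.9382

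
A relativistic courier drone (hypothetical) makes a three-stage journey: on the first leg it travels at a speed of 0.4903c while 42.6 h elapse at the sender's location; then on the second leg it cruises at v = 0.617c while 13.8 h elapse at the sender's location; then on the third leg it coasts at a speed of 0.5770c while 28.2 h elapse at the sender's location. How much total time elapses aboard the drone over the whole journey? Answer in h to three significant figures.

τ = 71.0 h

Leg 1: γ = 1/√(1 − 0.4903²) = 1/√0.7596 = 1.147; τ_1 = 42.6/1.147 = 37.13 h.
Leg 2: γ = 1/√(1 − 0.617²) = 1/√0.6193 = 1.271; τ_2 = 13.8/1.271 = 10.86 h.
Leg 3: γ = 1/√(1 − 0.5770²) = 1/√0.6671 = 1.224; τ_3 = 28.2/1.224 = 23.03 h.
Total: 37.13 + 10.86 + 23.03 h.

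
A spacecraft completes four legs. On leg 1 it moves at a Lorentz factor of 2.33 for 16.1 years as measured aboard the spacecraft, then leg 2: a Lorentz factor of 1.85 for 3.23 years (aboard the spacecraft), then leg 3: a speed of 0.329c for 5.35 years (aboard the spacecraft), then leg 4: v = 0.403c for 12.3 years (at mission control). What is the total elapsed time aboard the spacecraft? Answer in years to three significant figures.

Leg 1: 16.1 years is already measured aboard the spacecraft.
Leg 2: 3.23 years is already measured aboard the spacecraft.
Leg 3: 5.35 years is already measured aboard the spacecraft.
Leg 4: γ = 1/√(1 − 0.403²) = 1/√0.8376 = 1.093; τ_4 = 12.3/1.093 = 11.26 years.
Total: 16.10 + 3.230 + 5.350 + 11.26 years.

τ = 35.9 years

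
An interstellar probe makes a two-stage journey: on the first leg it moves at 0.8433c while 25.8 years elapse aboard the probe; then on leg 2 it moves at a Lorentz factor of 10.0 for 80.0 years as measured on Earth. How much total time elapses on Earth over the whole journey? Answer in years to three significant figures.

Leg 1: γ = 1/√(1 − 0.8433²) = 1/√0.2888 = 1.861; Δt_1 = 1.861 × 25.8 = 48.01 years.
Leg 2: 80.0 years is already measured on Earth.
Total: 48.01 + 80.00 years.

Δt = 128 years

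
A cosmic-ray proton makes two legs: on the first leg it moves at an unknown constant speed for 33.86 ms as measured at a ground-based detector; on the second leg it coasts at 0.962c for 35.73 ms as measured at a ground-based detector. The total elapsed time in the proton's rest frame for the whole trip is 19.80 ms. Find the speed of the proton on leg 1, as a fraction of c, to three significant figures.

β = 0.955

Leg 1: speed unknown; τ_1 = 33.86/γ_1.
Leg 2: γ = 1/√(1 − 0.962²) = 1/√0.07456 = 3.662; τ_2 = 35.73/3.662 = 9.756 ms.
Total proper time: τ_1 + 9.756 = 19.80, so τ_1 = 19.80 − 9.756 = 10.04 ms.
γ_1 = 33.86/10.04 = 3.371; β = √(1 − 1/γ²) = √0.9120.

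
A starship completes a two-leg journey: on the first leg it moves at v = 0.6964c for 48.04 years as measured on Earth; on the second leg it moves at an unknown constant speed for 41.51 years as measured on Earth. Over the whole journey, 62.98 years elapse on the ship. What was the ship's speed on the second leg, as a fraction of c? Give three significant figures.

Leg 1: γ = 1/√(1 − 0.6964²) = 1/√0.5150 = 1.393; τ_1 = 48.04/1.393 = 34.48 years.
Leg 2: speed unknown; τ_2 = 41.51/γ_2.
Total proper time: 34.48 + τ_2 = 62.98, so τ_2 = 62.98 − 34.48 = 28.50 years.
γ_2 = 41.51/28.50 = 1.456; β = √(1 − 1/γ²) = √0.5285.

β = 0.727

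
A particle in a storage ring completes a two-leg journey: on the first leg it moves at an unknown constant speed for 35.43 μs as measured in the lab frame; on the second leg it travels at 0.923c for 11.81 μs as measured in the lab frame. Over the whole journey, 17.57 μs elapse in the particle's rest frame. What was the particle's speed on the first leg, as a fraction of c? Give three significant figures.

β = 0.930

Leg 1: speed unknown; τ_1 = 35.43/γ_1.
Leg 2: γ = 1/√(1 − 0.923²) = 1/√0.1481 = 2.599; τ_2 = 11.81/2.599 = 4.544 μs.
Total proper time: τ_1 + 4.544 = 17.57, so τ_1 = 17.57 − 4.544 = 13.03 μs.
γ_1 = 35.43/13.03 = 2.720; β = √(1 − 1/γ²) = √0.8648.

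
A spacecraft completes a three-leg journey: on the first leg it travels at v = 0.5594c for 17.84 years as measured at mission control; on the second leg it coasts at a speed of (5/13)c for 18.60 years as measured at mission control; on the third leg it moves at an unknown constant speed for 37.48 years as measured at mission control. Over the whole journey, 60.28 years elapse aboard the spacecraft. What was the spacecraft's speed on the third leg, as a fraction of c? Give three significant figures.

β = 0.655

Leg 1: γ = 1/√(1 − 0.5594²) = 1/√0.6871 = 1.206; τ_1 = 17.84/1.206 = 14.79 years.
Leg 2: γ = 1/√(1 − (5/13)²) = 13/12 ≈ 1.083; τ_2 = 18.60/1.083 = 17.17 years.
Leg 3: speed unknown; τ_3 = 37.48/γ_3.
Total proper time: 14.79 + 17.17 + τ_3 = 60.28, so τ_3 = 60.28 − 31.96 = 28.32 years.
γ_3 = 37.48/28.32 = 1.323; β = √(1 − 1/γ²) = √0.4289.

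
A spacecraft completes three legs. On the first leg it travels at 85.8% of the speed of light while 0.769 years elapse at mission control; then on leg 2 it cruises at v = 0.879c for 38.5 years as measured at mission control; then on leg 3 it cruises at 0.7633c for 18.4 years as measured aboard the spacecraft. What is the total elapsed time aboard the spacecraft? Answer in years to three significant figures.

τ = 37.2 years

Leg 1: β = 0.858; γ = 1/√(1 − 0.858²) = 1/√0.2638 = 1.947; τ_1 = 0.769/1.947 = 0.3950 years.
Leg 2: γ = 1/√(1 − 0.879²) = 1/√0.2274 = 2.097; τ_2 = 38.5/2.097 = 18.36 years.
Leg 3: 18.4 years is already measured aboard the spacecraft.
Total: 0.3950 + 18.36 + 18.40 years.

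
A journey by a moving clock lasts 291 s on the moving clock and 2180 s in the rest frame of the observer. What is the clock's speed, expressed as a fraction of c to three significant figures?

The proper time is measured on the moving clock (both events occur at the clock's location); Δt is measured in the rest frame of the observer. γ = Δt/τ = 2180/291 = 7.491.
β = √(1 − 1/γ²) = √(1 − 0.01782) = √0.9822

β = 0.991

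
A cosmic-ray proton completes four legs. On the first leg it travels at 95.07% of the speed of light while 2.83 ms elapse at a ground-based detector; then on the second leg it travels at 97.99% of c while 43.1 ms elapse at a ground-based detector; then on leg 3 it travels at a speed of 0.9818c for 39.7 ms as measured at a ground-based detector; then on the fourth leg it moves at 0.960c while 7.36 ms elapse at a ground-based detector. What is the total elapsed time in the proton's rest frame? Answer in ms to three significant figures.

Leg 1: β = 0.9507; γ = 1/√(1 − 0.9507²) = 1/√0.09617 = 3.225; τ_1 = 2.83/3.225 = 0.8776 ms.
Leg 2: β = 0.9799; γ = 1/√(1 − 0.9799²) = 1/√0.03980 = 5.013; τ_2 = 43.1/5.013 = 8.598 ms.
Leg 3: γ = 1/√(1 − 0.9818²) = 1/√0.03607 = 5.265; τ_3 = 39.7/5.265 = 7.540 ms.
Leg 4: γ = 1/√(1 − 0.960²) = 1/√0.07840 = 3.571; τ_4 = 7.36/3.571 = 2.061 ms.
Total: 0.8776 + 8.598 + 7.540 + 2.061 ms.

τ = 19.1 ms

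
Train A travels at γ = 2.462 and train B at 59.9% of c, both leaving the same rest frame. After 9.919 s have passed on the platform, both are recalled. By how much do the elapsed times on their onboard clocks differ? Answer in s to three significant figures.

A: γ = 2.462; τ_A = 9.919/2.462 = 4.029 s.
B: β = 0.599; γ = 1/√(1 − 0.599²) = 1/√0.6412 = 1.249; τ_B = 9.919/1.249 = 7.943 s.

|τ_A − τ_B| = 3.91 s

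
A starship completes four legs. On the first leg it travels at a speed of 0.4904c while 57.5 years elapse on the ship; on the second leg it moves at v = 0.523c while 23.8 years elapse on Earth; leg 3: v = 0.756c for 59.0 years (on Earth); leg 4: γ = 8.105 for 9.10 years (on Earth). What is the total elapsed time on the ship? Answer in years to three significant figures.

Leg 1: 57.5 years is already measured on the ship.
Leg 2: γ = 1/√(1 − 0.523²) = 1/√0.7265 = 1.173; τ_2 = 23.8/1.173 = 20.29 years.
Leg 3: γ = 1/√(1 − 0.756²) = 1/√0.4285 = 1.528; τ_3 = 59.0/1.528 = 38.62 years.
Leg 4: γ = 8.105; τ_4 = 9.10/8.105 = 1.123 years.
Total: 57.50 + 20.29 + 38.62 + 1.123 years.

τ = 118 years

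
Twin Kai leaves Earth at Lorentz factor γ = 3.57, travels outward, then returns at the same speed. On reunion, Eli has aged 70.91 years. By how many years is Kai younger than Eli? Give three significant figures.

Δt − τ = 51.0 years

γ = 3.57
Kai's elapsed proper time: τ = 70.91/3.570 = 19.86 years.
Age gap = Δt − τ = 70.91 − 19.86 years.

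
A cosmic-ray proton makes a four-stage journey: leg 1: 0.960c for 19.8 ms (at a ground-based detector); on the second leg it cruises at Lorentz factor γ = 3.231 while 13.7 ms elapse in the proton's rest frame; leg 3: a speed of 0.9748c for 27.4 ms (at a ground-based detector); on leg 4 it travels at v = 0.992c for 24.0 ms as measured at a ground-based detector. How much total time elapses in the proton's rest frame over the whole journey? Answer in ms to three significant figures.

Leg 1: γ = 1/√(1 − 0.960²) = 25/7 ≈ 3.571; τ_1 = 19.8/3.571 = 5.544 ms.
Leg 2: 13.7 ms is already measured in the proton's rest frame.
Leg 3: γ = 1/√(1 − 0.9748²) = 1/√0.04976 = 4.483; τ_3 = 27.4/4.483 = 6.112 ms.
Leg 4: γ = 1/√(1 − 0.992²) = 1/√0.01594 = 7.922; τ_4 = 24.0/7.922 = 3.030 ms.
Total: 5.544 + 13.70 + 6.112 + 3.030 ms.

τ = 28.4 ms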